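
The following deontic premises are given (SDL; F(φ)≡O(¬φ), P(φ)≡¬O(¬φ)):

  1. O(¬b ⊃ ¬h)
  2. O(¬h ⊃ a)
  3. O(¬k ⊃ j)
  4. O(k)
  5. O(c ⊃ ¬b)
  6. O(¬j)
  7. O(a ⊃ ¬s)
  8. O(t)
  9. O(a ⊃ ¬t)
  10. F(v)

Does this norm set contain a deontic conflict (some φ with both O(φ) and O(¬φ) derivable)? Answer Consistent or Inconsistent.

Premise 3 is O(¬k ⊃ j), but O(¬k) is not derivable from the premises, so it does not yield O(j).
So O(j) is not derivable, and the apparent clash with O(¬j) does not arise.
A world satisfying every obligation exists (e.g. a=false, b=true, c=false, h=true, j=false, k=true, s=false, t=true, v=false); no atom is both obligatory and forbidden, so the set is consistent.

Consistent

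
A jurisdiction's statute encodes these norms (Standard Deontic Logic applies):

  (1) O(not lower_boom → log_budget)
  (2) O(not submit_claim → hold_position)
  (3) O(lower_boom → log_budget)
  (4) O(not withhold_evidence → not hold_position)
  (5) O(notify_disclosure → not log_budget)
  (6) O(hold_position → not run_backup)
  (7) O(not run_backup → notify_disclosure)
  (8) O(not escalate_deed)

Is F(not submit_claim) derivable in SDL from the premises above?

Yes

Premises 1 and 3 are O(not lower_boom → log_budget) and O(lower_boom → log_budget); every ideal world satisfies not lower_boom or lower_boom, so in either case log_budget holds — hence O(log_budget).
Premise 5 is O(notify_disclosure → not log_budget); contrapositively O(log_budget → not notify_disclosure). Since O(log_budget) holds, K gives O(not notify_disclosure).
Premise 7 is O(not run_backup → notify_disclosure); contrapositively O(not notify_disclosure → run_backup). Since O(not notify_disclosure) holds, K gives O(run_backup).
Premise 6 is O(hold_position → not run_backup); contrapositively O(run_backup → not hold_position). Since O(run_backup) holds, K gives O(not hold_position).
Premise 2 is O(not submit_claim → hold_position); contrapositively O(not hold_position → submit_claim). Since O(not hold_position) holds, K gives O(submit_claim).
Premises 4, 8 do not contribute to this derivation.
So O(submit_claim) holds, i.e. F(not submit_claim). The claim follows.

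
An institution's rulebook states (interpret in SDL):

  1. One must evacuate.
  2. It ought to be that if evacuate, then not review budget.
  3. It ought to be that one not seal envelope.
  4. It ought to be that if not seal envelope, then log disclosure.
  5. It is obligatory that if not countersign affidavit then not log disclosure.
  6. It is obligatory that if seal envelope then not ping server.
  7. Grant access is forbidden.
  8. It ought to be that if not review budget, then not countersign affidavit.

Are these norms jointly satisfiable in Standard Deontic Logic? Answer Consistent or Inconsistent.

From premise 3 we have O(¬seal_envelope).
From O(¬seal_envelope) and premise 4, O(¬seal_envelope → log_disclosure), we obtain O(log_disclosure).
Premise 5 is O(¬countersign_affidavit → ¬log_disclosure); contrapositively O(log_disclosure → countersign_affidavit). Since O(log_disclosure) holds, K gives O(countersign_affidavit).
Premise 8, O(¬review_budget → ¬countersign_affidavit), contraposes to O(countersign_affidavit → review_budget); with O(countersign_affidavit) we get O(review_budget).
The contrapositive of premise 2 (O(evacuate → ¬review_budget)) is O(review_budget → ¬evacuate), and O(review_budget) is already established, so O(¬evacuate).
But premise 1 directly asserts O(evacuate).
We now have both O(¬evacuate) and O(evacuate) — evacuate is simultaneously obligatory and forbidden, violating the D-axiom.

Inconsistent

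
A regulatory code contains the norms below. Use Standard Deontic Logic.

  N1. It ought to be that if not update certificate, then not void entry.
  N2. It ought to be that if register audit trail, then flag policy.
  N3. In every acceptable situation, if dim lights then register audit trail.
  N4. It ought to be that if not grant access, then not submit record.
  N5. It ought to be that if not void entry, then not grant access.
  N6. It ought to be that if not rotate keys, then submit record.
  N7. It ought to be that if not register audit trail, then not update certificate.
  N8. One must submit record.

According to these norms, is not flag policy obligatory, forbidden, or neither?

From premise 8 we have O(submit_record).
The contrapositive of premise 4 (O(¬grant_access → ¬submit_record)) is O(submit_record → grant_access), and O(submit_record) is already established, so O(grant_access).
The contrapositive of premise 5 (O(¬void_entry → ¬grant_access)) is O(grant_access → void_entry), and O(grant_access) is already established, so O(void_entry).
The contrapositive of premise 1 (O(¬update_certificate → ¬void_entry)) is O(void_entry → update_certificate), and O(void_entry) is already established, so O(update_certificate).
Premise 7 is O(¬register_audit_trail → ¬update_certificate); contrapositively O(update_certificate → register_audit_trail). Since O(update_certificate) holds, K gives O(register_audit_trail).
Applying K to premise 2 (O(register_audit_trail → flag_policy)) and O(register_audit_trail) yields O(flag_policy).
Premises 3, 6 do not contribute to this derivation.
Thus O(flag_policy), which is F(¬flag_policy): ¬flag_policy is forbidden.

Forbidden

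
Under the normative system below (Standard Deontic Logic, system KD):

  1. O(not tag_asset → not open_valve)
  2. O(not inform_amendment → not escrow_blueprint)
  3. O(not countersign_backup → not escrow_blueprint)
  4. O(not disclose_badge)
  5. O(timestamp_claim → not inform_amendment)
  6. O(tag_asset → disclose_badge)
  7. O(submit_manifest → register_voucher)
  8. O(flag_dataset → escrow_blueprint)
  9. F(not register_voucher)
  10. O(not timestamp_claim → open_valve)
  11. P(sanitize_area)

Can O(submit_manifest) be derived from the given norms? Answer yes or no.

Premise 7 is O(submit_manifest → register_voucher); even if O(register_voucher) held, inferring O(submit_manifest) would be affirming the consequent — invalid.
No other premise forces O(submit_manifest). An ideal world satisfying every premise can still have submit_manifest false, so O(submit_manifest) is not derivable.

No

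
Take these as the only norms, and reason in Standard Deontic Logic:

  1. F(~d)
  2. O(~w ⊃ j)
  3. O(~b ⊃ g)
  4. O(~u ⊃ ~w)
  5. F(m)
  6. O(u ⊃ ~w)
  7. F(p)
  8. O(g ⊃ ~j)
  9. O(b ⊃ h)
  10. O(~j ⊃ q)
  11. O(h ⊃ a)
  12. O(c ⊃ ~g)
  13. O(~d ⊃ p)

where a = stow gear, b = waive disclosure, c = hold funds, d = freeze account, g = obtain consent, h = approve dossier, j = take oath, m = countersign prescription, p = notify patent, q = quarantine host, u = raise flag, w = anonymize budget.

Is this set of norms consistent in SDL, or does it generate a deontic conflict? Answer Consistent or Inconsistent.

Premise 13 is O(~d ⊃ p), but O(~d) is not derivable from the premises, so it does not yield O(p).
So O(p) is not derivable, and the apparent clash with O(~p) does not arise.
A world satisfying every obligation exists (e.g. a=true, b=true, c=false, d=true, g=false, h=true, j=true, m=false, p=false, q=false, u=false, w=false); no atom is both obligatory and forbidden, so the set is consistent.

Consistent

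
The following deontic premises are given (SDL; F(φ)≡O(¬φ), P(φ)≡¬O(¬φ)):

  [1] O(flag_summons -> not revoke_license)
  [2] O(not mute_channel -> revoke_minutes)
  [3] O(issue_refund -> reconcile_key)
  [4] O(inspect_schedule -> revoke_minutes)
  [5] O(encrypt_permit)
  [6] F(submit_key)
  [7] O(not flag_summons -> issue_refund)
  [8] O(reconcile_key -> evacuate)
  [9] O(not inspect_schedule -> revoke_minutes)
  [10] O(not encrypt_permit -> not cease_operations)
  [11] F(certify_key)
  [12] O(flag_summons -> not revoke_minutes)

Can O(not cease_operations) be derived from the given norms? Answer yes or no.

Premise 10 is O(not encrypt_permit -> not cease_operations), but O(not encrypt_permit) is not derivable from the premises, so it does not yield O(not cease_operations).
No other premise forces O(not cease_operations). An ideal world satisfying every premise can still have not cease_operations false, so O(not cease_operations) is not derivable.

No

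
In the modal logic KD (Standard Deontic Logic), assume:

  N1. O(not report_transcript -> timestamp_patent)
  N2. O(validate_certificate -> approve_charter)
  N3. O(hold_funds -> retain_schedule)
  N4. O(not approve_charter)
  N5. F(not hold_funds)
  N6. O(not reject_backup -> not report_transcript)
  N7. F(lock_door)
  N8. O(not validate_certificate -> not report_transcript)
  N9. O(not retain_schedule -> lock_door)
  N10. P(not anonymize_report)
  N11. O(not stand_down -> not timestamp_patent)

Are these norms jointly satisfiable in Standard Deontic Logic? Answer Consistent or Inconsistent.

Premise 9 is O(not retain_schedule -> lock_door), but O(not retain_schedule) is not derivable from the premises, so it does not yield O(lock_door).
So O(lock_door) is not derivable, and the apparent clash with O(not lock_door) does not arise.
A world satisfying every obligation exists (e.g. anonymize_report=false, approve_charter=false, hold_funds=true, lock_door=false, reject_backup=false, report_transcript=false, retain_schedule=true, stand_down=true, timestamp_patent=true, validate_certificate=false); no atom is both obligatory and forbidden, so the set is consistent.

Consistent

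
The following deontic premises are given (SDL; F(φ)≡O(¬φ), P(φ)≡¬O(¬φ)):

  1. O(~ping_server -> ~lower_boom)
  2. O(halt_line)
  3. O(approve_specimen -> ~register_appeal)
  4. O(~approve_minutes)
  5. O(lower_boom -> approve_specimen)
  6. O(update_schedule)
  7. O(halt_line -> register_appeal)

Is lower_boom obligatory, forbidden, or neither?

Premise 2 states O(halt_line) outright.
Applying K to premise 7 (O(halt_line -> register_appeal)) and O(halt_line) yields O(register_appeal).
The contrapositive of premise 3 (O(approve_specimen -> ~register_appeal)) is O(register_appeal -> ~approve_specimen), and O(register_appeal) is already established, so O(~approve_specimen).
Premise 5 is O(lower_boom -> approve_specimen); contrapositively O(~approve_specimen -> ~lower_boom). Since O(~approve_specimen) holds, K gives O(~lower_boom).
Premises 1, 4, 6 do not contribute to this derivation.
Thus O(~lower_boom), which is F(lower_boom): lower_boom is forbidden.

Forbidden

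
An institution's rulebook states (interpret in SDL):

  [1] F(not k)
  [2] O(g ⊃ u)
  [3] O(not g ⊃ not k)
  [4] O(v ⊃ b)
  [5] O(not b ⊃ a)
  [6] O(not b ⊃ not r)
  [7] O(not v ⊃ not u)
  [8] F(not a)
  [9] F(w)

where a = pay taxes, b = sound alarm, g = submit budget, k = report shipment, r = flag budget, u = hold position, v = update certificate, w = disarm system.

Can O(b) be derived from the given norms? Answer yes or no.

F(not k) at premise 1 means O(k).
Premise 3 is O(not g ⊃ not k); contrapositively O(k ⊃ g). Since O(k) holds, K gives O(g).
Premise 2 is O(g ⊃ u); since O(g), deontic closure gives O(u).
The contrapositive of premise 7 (O(not v ⊃ not u)) is O(u ⊃ v), and O(u) is already established, so O(v).
Applying K to premise 4 (O(v ⊃ b)) and O(v) yields O(b).
Premises 5, 6, 8, 9 do not contribute to this derivation.
So O(b) follows.

Yes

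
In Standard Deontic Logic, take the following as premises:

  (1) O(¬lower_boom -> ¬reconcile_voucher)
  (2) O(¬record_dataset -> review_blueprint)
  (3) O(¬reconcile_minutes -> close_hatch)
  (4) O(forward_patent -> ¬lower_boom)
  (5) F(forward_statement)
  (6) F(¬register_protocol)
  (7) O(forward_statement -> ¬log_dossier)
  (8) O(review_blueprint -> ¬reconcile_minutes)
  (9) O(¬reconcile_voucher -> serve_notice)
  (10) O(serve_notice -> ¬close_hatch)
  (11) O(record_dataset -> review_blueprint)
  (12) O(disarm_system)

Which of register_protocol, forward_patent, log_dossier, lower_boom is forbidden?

By case analysis on record_dataset: premise 11 gives O(record_dataset -> review_blueprint) and premise 2 gives O(¬record_dataset -> review_blueprint), so O(review_blueprint) either way.
With premise 8, O(review_blueprint -> ¬reconcile_minutes), the K-axiom yields O(¬reconcile_minutes).
Applying K to premise 3 (O(¬reconcile_minutes -> close_hatch)) and O(¬reconcile_minutes) yields O(close_hatch).
Premise 10, O(serve_notice -> ¬close_hatch), contraposes to O(close_hatch -> ¬serve_notice); with O(close_hatch) we get O(¬serve_notice).
Premise 9 is O(¬reconcile_voucher -> serve_notice); contrapositively O(¬serve_notice -> reconcile_voucher). Since O(¬serve_notice) holds, K gives O(reconcile_voucher).
Premise 1, O(¬lower_boom -> ¬reconcile_voucher), contraposes to O(reconcile_voucher -> lower_boom); with O(reconcile_voucher) we get O(lower_boom).
Premise 4, O(forward_patent -> ¬lower_boom), contraposes to O(lower_boom -> ¬forward_patent); with O(lower_boom) we get O(¬forward_patent).
So O(¬forward_patent) holds, i.e. forward_patent is forbidden. None of the other listed options is forbidden under the premises.

forward_patent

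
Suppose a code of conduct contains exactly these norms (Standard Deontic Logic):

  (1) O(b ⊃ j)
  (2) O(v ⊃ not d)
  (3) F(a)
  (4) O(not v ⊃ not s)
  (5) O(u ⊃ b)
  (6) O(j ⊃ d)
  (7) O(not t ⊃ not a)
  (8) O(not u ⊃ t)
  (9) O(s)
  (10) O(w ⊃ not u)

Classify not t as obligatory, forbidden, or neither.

Forbidden

From premise 9 we have O(s).
Premise 4, O(not v ⊃ not s), contraposes to O(s ⊃ v); with O(s) we get O(v).
With premise 2, O(v ⊃ not d), the K-axiom yields O(not d).
The contrapositive of premise 6 (O(j ⊃ d)) is O(not d ⊃ not j), and O(not d) is already established, so O(not j).
Premise 1, O(b ⊃ j), contraposes to O(not j ⊃ not b); with O(not j) we get O(not b).
Premise 5, O(u ⊃ b), contraposes to O(not b ⊃ not u); with O(not b) we get O(not u).
Applying K to premise 8 (O(not u ⊃ t)) and O(not u) yields O(t).
Premises 3, 7, 10 do not contribute to this derivation.
Thus O(t), which is F(not t): not t is forbidden.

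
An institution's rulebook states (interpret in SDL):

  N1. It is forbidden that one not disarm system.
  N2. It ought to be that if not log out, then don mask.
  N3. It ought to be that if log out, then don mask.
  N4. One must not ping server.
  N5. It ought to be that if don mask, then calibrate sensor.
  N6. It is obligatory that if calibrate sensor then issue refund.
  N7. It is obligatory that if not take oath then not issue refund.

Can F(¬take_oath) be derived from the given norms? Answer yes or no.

Yes

By case analysis on log_out: premise 3 gives O(log_out → don_mask) and premise 2 gives O(¬log_out → don_mask), so O(don_mask) either way.
Applying K to premise 5 (O(don_mask → calibrate_sensor)) and O(don_mask) yields O(calibrate_sensor).
Premise 6 is O(calibrate_sensor → issue_refund); since O(calibrate_sensor), deontic closure gives O(issue_refund).
The contrapositive of premise 7 (O(¬take_oath → ¬issue_refund)) is O(issue_refund → take_oath), and O(issue_refund) is already established, so O(take_oath).
Premises 1, 4 do not contribute to this derivation.
So O(take_oath) holds, i.e. F(¬take_oath). The claim follows.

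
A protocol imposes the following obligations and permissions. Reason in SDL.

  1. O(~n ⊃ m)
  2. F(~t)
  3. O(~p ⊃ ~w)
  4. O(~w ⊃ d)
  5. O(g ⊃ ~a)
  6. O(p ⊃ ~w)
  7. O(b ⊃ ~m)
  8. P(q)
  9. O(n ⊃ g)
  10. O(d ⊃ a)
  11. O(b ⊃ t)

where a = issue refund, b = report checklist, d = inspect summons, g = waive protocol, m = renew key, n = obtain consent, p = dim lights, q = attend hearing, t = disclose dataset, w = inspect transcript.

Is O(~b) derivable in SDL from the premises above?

Premises 3 and 6 are O(~p ⊃ ~w) and O(p ⊃ ~w); every ideal world satisfies ~p or p, so in either case ~w holds — hence O(~w).
Applying K to premise 4 (O(~w ⊃ d)) and O(~w) yields O(d).
Applying K to premise 10 (O(d ⊃ a)) and O(d) yields O(a).
Premise 5, O(g ⊃ ~a), contraposes to O(a ⊃ ~g); with O(a) we get O(~g).
Premise 9 is O(n ⊃ g); contrapositively O(~g ⊃ ~n). Since O(~g) holds, K gives O(~n).
Applying K to premise 1 (O(~n ⊃ m)) and O(~n) yields O(m).
Premise 7, O(b ⊃ ~m), contraposes to O(m ⊃ ~b); with O(m) we get O(~b).
Premises 2, 8, 11 do not contribute to this derivation.
So O(~b) follows.

Yes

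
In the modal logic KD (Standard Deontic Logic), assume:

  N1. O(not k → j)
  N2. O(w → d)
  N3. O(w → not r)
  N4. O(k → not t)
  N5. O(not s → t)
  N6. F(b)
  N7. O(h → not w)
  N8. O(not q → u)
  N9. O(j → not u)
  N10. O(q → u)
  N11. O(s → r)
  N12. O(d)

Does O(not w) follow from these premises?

Yes

Premises 8 and 10 cover both cases: O(not q → u) and O(q → u). Since not q ∨ q is a tautology, O(u) follows.
Premise 9, O(j → not u), contraposes to O(u → not j); with O(u) we get O(not j).
Premise 1 is O(not k → j); contrapositively O(not j → k). Since O(not j) holds, K gives O(k).
From O(k) and premise 4, O(k → not t), we obtain O(not t).
Premise 5 is O(not s → t); contrapositively O(not t → s). Since O(not t) holds, K gives O(s).
From O(s) and premise 11, O(s → r), we obtain O(r).
Premise 3, O(w → not r), contraposes to O(r → not w); with O(r) we get O(not w).
Premises 2, 6, 7, 12 do not contribute to this derivation.
So O(not w) follows.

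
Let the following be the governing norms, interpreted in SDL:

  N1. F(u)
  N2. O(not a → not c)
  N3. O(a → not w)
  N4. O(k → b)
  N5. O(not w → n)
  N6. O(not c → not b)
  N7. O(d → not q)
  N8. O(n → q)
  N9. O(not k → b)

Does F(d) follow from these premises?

Premises 9 and 4 cover both cases: O(not k → b) and O(k → b). Since not k ∨ k is a tautology, O(b) follows.
Premise 6, O(not c → not b), contraposes to O(b → c); with O(b) we get O(c).
Premise 2 is O(not a → not c); contrapositively O(c → a). Since O(c) holds, K gives O(a).
Applying K to premise 3 (O(a → not w)) and O(a) yields O(not w).
From O(not w) and premise 5, O(not w → n), we obtain O(n).
Applying K to premise 8 (O(n → q)) and O(n) yields O(q).
Premise 7 is O(d → not q); contrapositively O(q → not d). Since O(q) holds, K gives O(not d).
Premise 1 does not contribute to this derivation.
So O(not d) holds, i.e. F(d). The claim follows.

Yes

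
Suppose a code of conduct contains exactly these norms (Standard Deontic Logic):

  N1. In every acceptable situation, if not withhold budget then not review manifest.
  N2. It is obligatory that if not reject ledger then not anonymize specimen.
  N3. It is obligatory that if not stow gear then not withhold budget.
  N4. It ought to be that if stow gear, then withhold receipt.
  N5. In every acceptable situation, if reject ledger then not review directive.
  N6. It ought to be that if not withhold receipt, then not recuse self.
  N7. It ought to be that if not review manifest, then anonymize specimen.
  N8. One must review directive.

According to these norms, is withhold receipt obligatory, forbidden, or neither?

Premise 8 gives O(review_directive).
Premise 5 is O(reject_ledger → ¬review_directive); contrapositively O(review_directive → ¬reject_ledger). Since O(review_directive) holds, K gives O(¬reject_ledger).
With premise 2, O(¬reject_ledger → ¬anonymize_specimen), the K-axiom yields O(¬anonymize_specimen).
The contrapositive of premise 7 (O(¬review_manifest → anonymize_specimen)) is O(¬anonymize_specimen → review_manifest), and O(¬anonymize_specimen) is already established, so O(review_manifest).
The contrapositive of premise 1 (O(¬withhold_budget → ¬review_manifest)) is O(review_manifest → withhold_budget), and O(review_manifest) is already established, so O(withhold_budget).
Premise 3, O(¬stow_gear → ¬withhold_budget), contraposes to O(withhold_budget → stow_gear); with O(withhold_budget) we get O(stow_gear).
Applying K to premise 4 (O(stow_gear → withhold_receipt)) and O(stow_gear) yields O(withhold_receipt).
Premise 6 does not contribute to this derivation.
Hence withhold_receipt is obligatory.

Obligatory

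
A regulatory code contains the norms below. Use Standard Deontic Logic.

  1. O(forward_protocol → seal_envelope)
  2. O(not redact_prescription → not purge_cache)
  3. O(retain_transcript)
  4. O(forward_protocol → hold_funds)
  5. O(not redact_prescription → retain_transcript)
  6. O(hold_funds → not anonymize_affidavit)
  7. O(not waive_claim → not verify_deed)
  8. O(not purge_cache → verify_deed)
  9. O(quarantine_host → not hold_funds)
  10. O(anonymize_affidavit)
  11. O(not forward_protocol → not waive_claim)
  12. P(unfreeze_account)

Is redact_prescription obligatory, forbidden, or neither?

From premise 10 we have O(anonymize_affidavit).
The contrapositive of premise 6 (O(hold_funds → not anonymize_affidavit)) is O(anonymize_affidavit → not hold_funds), and O(anonymize_affidavit) is already established, so O(not hold_funds).
Premise 4, O(forward_protocol → hold_funds), contraposes to O(not hold_funds → not forward_protocol); with O(not hold_funds) we get O(not forward_protocol).
Applying K to premise 11 (O(not forward_protocol → not waive_claim)) and O(not forward_protocol) yields O(not waive_claim).
With premise 7, O(not waive_claim → not verify_deed), the K-axiom yields O(not verify_deed).
The contrapositive of premise 8 (O(not purge_cache → verify_deed)) is O(not verify_deed → purge_cache), and O(not verify_deed) is already established, so O(purge_cache).
The contrapositive of premise 2 (O(not redact_prescription → not purge_cache)) is O(purge_cache → redact_prescription), and O(purge_cache) is already established, so O(redact_prescription).
Premises 1, 3, 5, 9, 12 do not contribute to this derivation.
Hence redact_prescription is obligatory.

Obligatory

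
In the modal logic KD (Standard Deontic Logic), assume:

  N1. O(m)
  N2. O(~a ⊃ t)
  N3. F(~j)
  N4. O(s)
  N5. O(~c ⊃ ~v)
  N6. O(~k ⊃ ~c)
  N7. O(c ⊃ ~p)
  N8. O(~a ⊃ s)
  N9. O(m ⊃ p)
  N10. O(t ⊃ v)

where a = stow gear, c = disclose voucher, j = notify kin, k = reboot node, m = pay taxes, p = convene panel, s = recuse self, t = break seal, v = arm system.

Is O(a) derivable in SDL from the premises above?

From premise 1 we have O(m).
From O(m) and premise 9, O(m ⊃ p), we obtain O(p).
Premise 7, O(c ⊃ ~p), contraposes to O(p ⊃ ~c); with O(p) we get O(~c).
With premise 5, O(~c ⊃ ~v), the K-axiom yields O(~v).
Premise 10, O(t ⊃ v), contraposes to O(~v ⊃ ~t); with O(~v) we get O(~t).
Premise 2, O(~a ⊃ t), contraposes to O(~t ⊃ a); with O(~t) we get O(a).
Premises 3, 4, 6, 8 do not contribute to this derivation.
So O(a) follows.

Yes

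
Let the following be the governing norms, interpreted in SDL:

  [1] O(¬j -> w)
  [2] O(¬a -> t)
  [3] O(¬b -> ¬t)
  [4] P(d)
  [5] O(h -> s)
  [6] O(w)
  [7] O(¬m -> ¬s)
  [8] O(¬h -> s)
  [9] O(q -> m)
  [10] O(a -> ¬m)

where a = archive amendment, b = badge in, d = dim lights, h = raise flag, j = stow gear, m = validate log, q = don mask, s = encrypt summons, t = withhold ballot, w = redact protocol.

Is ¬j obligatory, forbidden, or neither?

Neither

Premise 1 is O(¬j -> w); even if O(w) held, inferring O(¬j) would be affirming the consequent — invalid.
No premise or chain of K-axiom applications forces O(¬j), and none forces O(j). So ¬j is neither obligatory nor forbidden under these norms.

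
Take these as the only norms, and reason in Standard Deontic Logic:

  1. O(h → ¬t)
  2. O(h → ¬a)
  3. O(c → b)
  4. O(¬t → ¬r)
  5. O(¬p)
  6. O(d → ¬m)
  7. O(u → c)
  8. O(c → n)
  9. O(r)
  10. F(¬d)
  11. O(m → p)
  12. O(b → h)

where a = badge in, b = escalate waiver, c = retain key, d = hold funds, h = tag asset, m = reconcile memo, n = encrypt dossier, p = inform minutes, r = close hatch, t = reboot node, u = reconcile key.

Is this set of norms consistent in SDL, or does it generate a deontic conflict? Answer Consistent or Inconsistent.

Consistent

Premise 11 is O(m → p), but O(m) is not derivable from the premises, so it does not yield O(p).
So O(p) is not derivable, and the apparent clash with O(¬p) does not arise.
A world satisfying every obligation exists (e.g. a=false, b=false, c=false, d=true, h=false, m=false, n=false, p=false, r=true, t=true, u=false); no atom is both obligatory and forbidden, so the set is consistent.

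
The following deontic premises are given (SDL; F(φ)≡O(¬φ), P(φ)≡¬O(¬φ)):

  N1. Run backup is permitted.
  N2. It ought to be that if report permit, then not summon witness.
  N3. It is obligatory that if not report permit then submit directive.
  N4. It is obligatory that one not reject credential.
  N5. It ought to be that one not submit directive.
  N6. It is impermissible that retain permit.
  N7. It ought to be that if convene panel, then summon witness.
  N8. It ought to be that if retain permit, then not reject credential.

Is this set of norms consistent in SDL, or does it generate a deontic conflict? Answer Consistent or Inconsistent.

Premise 8 is O(retain_permit → ¬reject_credential); even if O(¬reject_credential) held, inferring O(retain_permit) would be affirming the consequent — invalid.
So O(retain_permit) is not derivable, and the apparent clash with O(¬retain_permit) does not arise.
A world satisfying every obligation exists (e.g. convene_panel=false, reject_credential=false, report_permit=true, retain_permit=false, run_backup=false, submit_directive=false, summon_witness=false); no atom is both obligatory and forbidden, so the set is consistent.

Consistent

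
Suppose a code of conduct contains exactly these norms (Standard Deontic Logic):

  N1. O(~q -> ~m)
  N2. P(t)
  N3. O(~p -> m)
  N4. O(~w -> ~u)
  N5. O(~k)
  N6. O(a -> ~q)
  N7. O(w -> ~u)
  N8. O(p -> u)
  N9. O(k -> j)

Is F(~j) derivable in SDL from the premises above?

No

Premise 9 is O(k -> j), but O(k) is not derivable from the premises, so it does not yield O(j).
No other premise forces O(j). An ideal world satisfying every premise can still have ~j true, so F(~j) is not derivable.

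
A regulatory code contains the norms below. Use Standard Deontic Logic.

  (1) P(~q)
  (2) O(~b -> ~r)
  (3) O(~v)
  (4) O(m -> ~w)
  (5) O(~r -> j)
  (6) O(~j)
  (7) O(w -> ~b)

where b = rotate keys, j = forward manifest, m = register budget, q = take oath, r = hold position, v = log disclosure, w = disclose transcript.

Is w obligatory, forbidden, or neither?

Premise 6 states O(~j) outright.
The contrapositive of premise 5 (O(~r -> j)) is O(~j -> r), and O(~j) is already established, so O(r).
Premise 2, O(~b -> ~r), contraposes to O(r -> b); with O(r) we get O(b).
Premise 7 is O(w -> ~b); contrapositively O(b -> ~w). Since O(b) holds, K gives O(~w).
Premises 1, 3, 4 do not contribute to this derivation.
Thus O(~w), which is F(w): w is forbidden.

Forbidden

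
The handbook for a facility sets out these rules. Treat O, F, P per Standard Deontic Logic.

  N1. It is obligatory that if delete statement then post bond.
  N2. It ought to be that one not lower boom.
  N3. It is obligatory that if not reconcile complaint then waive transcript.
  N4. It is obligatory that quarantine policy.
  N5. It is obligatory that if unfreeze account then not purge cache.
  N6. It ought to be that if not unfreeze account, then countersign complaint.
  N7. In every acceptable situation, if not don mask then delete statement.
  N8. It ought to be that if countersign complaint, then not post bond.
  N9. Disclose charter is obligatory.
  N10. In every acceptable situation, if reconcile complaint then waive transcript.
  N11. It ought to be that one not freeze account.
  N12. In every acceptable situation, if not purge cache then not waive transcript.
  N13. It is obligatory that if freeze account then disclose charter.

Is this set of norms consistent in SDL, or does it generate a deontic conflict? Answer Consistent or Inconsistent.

Premise 13 is O(freeze_account → disclose_charter); even if O(disclose_charter) held, inferring O(freeze_account) would be affirming the consequent — invalid.
So O(freeze_account) is not derivable, and the apparent clash with O(¬freeze_account) does not arise.
A world satisfying every obligation exists (e.g. countersign_complaint=true, delete_statement=false, disclose_charter=true, don_mask=true, freeze_account=false, lower_boom=false, post_bond=false, purge_cache=true, quarantine_policy=true, reconcile_complaint=false, unfreeze_account=false, waive_transcript=true); no atom is both obligatory and forbidden, so the set is consistent.

Consistent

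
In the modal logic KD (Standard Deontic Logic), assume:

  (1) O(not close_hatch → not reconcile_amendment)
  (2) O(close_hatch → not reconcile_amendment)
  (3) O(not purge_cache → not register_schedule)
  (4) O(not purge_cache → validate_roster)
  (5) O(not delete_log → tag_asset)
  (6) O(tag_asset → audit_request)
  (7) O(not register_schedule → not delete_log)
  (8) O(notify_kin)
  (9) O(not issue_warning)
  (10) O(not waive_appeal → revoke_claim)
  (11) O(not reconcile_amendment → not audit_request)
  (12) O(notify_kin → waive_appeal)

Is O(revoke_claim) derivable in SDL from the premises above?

Premise 10 is O(not waive_appeal → revoke_claim), but O(not waive_appeal) is not derivable from the premises, so it does not yield O(revoke_claim).
No other premise forces O(revoke_claim). An ideal world satisfying every premise can still have revoke_claim false, so O(revoke_claim) is not derivable.

No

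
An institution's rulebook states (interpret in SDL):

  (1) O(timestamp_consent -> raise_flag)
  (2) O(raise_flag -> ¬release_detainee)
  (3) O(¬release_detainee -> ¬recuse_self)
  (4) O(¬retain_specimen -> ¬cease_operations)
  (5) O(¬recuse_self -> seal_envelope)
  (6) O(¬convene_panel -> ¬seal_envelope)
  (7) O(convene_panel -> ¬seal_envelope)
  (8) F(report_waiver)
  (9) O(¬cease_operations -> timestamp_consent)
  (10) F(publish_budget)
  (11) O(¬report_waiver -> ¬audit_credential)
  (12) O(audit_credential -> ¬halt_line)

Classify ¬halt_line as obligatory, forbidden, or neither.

Neither

Premise 12 is O(audit_credential -> ¬halt_line), but O(audit_credential) is not derivable from the premises, so it does not yield O(¬halt_line).
No premise or chain of K-axiom applications forces O(¬halt_line), and none forces O(halt_line). So ¬halt_line is neither obligatory nor forbidden under these norms.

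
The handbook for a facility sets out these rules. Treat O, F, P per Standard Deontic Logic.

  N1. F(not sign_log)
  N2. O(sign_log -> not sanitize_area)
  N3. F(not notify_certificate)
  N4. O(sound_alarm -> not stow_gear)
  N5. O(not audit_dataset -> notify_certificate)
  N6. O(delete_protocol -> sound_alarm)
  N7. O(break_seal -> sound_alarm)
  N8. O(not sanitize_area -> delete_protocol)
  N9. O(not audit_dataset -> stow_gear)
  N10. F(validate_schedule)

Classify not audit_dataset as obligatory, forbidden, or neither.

Forbidden

Premise 1, F(not sign_log), is equivalent to O(sign_log).
From O(sign_log) and premise 2, O(sign_log -> not sanitize_area), we obtain O(not sanitize_area).
Applying K to premise 8 (O(not sanitize_area -> delete_protocol)) and O(not sanitize_area) yields O(delete_protocol).
Applying K to premise 6 (O(delete_protocol -> sound_alarm)) and O(delete_protocol) yields O(sound_alarm).
Premise 4 is O(sound_alarm -> not stow_gear); since O(sound_alarm), deontic closure gives O(not stow_gear).
The contrapositive of premise 9 (O(not audit_dataset -> stow_gear)) is O(not stow_gear -> audit_dataset), and O(not stow_gear) is already established, so O(audit_dataset).
Premises 3, 5, 7, 10 do not contribute to this derivation.
Thus O(audit_dataset), which is F(not audit_dataset): not audit_dataset is forbidden.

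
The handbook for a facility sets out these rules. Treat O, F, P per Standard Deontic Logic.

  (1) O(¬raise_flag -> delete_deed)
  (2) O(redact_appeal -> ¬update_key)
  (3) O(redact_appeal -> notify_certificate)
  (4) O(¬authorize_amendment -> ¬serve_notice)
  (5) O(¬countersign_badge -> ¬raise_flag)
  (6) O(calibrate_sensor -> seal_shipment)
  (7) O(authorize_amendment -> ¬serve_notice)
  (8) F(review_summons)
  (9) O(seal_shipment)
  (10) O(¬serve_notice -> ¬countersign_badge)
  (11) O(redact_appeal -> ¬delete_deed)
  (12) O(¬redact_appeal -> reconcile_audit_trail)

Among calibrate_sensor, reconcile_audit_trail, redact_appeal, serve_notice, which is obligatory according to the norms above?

reconcile_audit_trail

Premises 7 and 4 are O(authorize_amendment -> ¬serve_notice) and O(¬authorize_amendment -> ¬serve_notice); every ideal world satisfies authorize_amendment or ¬authorize_amendment, so in either case ¬serve_notice holds — hence O(¬serve_notice).
From O(¬serve_notice) and premise 10, O(¬serve_notice -> ¬countersign_badge), we obtain O(¬countersign_badge).
Premise 5 is O(¬countersign_badge -> ¬raise_flag); since O(¬countersign_badge), deontic closure gives O(¬raise_flag).
Premise 1 is O(¬raise_flag -> delete_deed); since O(¬raise_flag), deontic closure gives O(delete_deed).
Premise 11, O(redact_appeal -> ¬delete_deed), contraposes to O(delete_deed -> ¬redact_appeal); with O(delete_deed) we get O(¬redact_appeal).
Premise 12 is O(¬redact_appeal -> reconcile_audit_trail); since O(¬redact_appeal), deontic closure gives O(reconcile_audit_trail).
So O(reconcile_audit_trail) holds — reconcile_audit_trail is obligatory. None of the other listed options is made obligatory by any chain of premises.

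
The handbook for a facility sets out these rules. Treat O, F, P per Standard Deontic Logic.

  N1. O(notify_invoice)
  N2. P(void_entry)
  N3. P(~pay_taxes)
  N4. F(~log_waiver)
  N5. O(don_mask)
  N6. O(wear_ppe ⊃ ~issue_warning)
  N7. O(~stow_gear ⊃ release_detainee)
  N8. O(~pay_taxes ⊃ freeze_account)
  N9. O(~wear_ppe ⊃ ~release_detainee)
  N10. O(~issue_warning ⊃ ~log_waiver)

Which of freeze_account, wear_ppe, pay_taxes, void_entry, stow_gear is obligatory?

Premise 4, F(~log_waiver), is equivalent to O(log_waiver).
Premise 10, O(~issue_warning ⊃ ~log_waiver), contraposes to O(log_waiver ⊃ issue_warning); with O(log_waiver) we get O(issue_warning).
Premise 6, O(wear_ppe ⊃ ~issue_warning), contraposes to O(issue_warning ⊃ ~wear_ppe); with O(issue_warning) we get O(~wear_ppe).
Premise 9 is O(~wear_ppe ⊃ ~release_detainee); since O(~wear_ppe), deontic closure gives O(~release_detainee).
Premise 7 is O(~stow_gear ⊃ release_detainee); contrapositively O(~release_detainee ⊃ stow_gear). Since O(~release_detainee) holds, K gives O(stow_gear).
So O(stow_gear) holds — stow_gear is obligatory. None of the other listed options is made obligatory by any chain of premises.

stow_gear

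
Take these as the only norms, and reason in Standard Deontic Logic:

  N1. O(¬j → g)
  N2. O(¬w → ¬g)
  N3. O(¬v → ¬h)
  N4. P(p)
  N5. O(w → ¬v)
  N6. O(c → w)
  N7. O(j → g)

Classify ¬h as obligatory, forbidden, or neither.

Obligatory

Premises 7 and 1 cover both cases: O(j → g) and O(¬j → g). Since j ∨ ¬j is a tautology, O(g) follows.
Premise 2, O(¬w → ¬g), contraposes to O(g → w); with O(g) we get O(w).
Applying K to premise 5 (O(w → ¬v)) and O(w) yields O(¬v).
Premise 3 is O(¬v → ¬h); since O(¬v), deontic closure gives O(¬h).
Premises 4, 6 do not contribute to this derivation.
Hence ¬h is obligatory.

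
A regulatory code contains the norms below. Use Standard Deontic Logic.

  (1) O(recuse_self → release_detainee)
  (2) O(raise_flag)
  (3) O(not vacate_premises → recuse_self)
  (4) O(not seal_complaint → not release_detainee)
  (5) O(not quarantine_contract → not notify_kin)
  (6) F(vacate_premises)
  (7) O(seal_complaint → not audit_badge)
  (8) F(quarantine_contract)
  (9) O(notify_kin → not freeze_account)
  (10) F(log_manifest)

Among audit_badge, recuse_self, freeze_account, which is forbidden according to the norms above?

audit_badge

F(vacate_premises) at premise 6 means O(not vacate_premises).
With premise 3, O(not vacate_premises → recuse_self), the K-axiom yields O(recuse_self).
Applying K to premise 1 (O(recuse_self → release_detainee)) and O(recuse_self) yields O(release_detainee).
Premise 4 is O(not seal_complaint → not release_detainee); contrapositively O(release_detainee → seal_complaint). Since O(release_detainee) holds, K gives O(seal_complaint).
Applying K to premise 7 (O(seal_complaint → not audit_badge)) and O(seal_complaint) yields O(not audit_badge).
So O(not audit_badge) holds, i.e. audit_badge is forbidden. None of the other listed options is forbidden under the premises.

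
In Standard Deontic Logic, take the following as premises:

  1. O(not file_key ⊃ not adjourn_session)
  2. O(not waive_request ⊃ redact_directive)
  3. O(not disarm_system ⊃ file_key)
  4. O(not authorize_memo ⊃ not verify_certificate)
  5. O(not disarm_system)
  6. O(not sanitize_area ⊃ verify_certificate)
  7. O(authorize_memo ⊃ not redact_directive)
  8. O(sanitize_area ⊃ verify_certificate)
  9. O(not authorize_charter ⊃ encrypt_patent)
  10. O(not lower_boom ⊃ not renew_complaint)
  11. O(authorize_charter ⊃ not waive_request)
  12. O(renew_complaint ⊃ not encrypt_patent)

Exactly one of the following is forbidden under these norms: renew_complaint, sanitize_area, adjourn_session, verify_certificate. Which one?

renew_complaint

Premises 6 and 8 are O(not sanitize_area ⊃ verify_certificate) and O(sanitize_area ⊃ verify_certificate); every ideal world satisfies not sanitize_area or sanitize_area, so in either case verify_certificate holds — hence O(verify_certificate).
Premise 4, O(not authorize_memo ⊃ not verify_certificate), contraposes to O(verify_certificate ⊃ authorize_memo); with O(verify_certificate) we get O(authorize_memo).
With premise 7, O(authorize_memo ⊃ not redact_directive), the K-axiom yields O(not redact_directive).
Premise 2, O(not waive_request ⊃ redact_directive), contraposes to O(not redact_directive ⊃ waive_request); with O(not redact_directive) we get O(waive_request).
Premise 11, O(authorize_charter ⊃ not waive_request), contraposes to O(waive_request ⊃ not authorize_charter); with O(waive_request) we get O(not authorize_charter).
With premise 9, O(not authorize_charter ⊃ encrypt_patent), the K-axiom yields O(encrypt_patent).
Premise 12 is O(renew_complaint ⊃ not encrypt_patent); contrapositively O(encrypt_patent ⊃ not renew_complaint). Since O(encrypt_patent) holds, K gives O(not renew_complaint).
So O(not renew_complaint) holds, i.e. renew_complaint is forbidden. None of the other listed options is forbidden under the premises.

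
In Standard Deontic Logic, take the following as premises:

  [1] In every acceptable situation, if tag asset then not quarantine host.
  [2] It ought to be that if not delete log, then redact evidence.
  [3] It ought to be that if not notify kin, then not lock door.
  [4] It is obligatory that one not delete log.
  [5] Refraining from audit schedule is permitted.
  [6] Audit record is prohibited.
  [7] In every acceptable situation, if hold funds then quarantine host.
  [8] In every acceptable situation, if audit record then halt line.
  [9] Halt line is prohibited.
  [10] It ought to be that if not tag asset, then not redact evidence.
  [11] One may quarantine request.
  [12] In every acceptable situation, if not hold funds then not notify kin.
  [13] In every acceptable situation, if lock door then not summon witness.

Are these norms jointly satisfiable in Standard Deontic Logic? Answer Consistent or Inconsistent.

Consistent

Premise 8 is O(audit_record → halt_line), but O(audit_record) is not derivable from the premises, so it does not yield O(halt_line).
So O(halt_line) is not derivable, and the apparent clash with O(¬halt_line) does not arise.
A world satisfying every obligation exists (e.g. audit_record=false, audit_schedule=false, delete_log=false, halt_line=false, hold_funds=false, lock_door=false, notify_kin=false, quarantine_host=false, quarantine_request=false, redact_evidence=true, summon_witness=false, tag_asset=true); no atom is both obligatory and forbidden, so the set is consistent.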